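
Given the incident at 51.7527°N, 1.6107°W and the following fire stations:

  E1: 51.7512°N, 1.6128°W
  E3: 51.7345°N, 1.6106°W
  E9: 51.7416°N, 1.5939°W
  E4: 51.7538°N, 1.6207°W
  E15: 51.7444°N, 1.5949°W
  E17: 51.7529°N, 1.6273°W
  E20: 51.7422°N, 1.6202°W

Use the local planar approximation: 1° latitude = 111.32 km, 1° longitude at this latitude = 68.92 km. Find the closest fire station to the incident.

Distances from 51.7527°N, 1.6107°W:
E1: √((-0.0015·111.32)² + (-0.0021·68.92)²) = √(0.027882 + 0.020947) = 0.2210 km
E3: √((-0.0182·111.32)² + (0.0001·68.92)²) = √(4.104773 + 0.000047) = 2.0260 km
E9: √((-0.0111·111.32)² + (0.0168·68.92)²) = √(1.526836 + 1.340631) = 1.6934 km
E4: √((0.0011·111.32)² + (-0.0100·68.92)²) = √(0.014994 + 0.474997) = 0.7000 km
E15: √((-0.0083·111.32)² + (0.0158·68.92)²) = √(0.853695 + 1.185782) = 1.4281 km
E17: √((0.0002·111.32)² + (-0.0166·68.92)²) = √(0.000496 + 1.308901) = 1.1443 km
E20: √((-0.0105·111.32)² + (-0.0095·68.92)²) = √(1.366234 + 0.428684) = 1.3397 km
Minimum: E1 at 0.2210 km.

E1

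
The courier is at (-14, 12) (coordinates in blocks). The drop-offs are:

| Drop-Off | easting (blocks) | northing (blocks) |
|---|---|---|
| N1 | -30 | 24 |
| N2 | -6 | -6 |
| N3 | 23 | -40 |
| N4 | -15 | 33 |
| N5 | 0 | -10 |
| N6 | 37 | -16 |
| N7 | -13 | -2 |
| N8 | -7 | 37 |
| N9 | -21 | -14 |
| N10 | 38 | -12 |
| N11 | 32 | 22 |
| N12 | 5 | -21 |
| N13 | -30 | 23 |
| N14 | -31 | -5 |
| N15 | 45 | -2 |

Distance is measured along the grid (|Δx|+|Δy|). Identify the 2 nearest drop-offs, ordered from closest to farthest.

N7, N4

Distances from (-14, 12):
N1: |-16| + |12| = 16 + 12 = 28 blocks
N2: |8| + |-18| = 8 + 18 = 26 blocks
N3: |37| + |-52| = 37 + 52 = 89 blocks
N4: |-1| + |21| = 1 + 21 = 22 blocks
N5: |14| + |-22| = 14 + 22 = 36 blocks
N6: |51| + |-28| = 51 + 28 = 79 blocks
N7: |1| + |-14| = 1 + 14 = 15 blocks
N8: |7| + |25| = 7 + 25 = 32 blocks
N9: |-7| + |-26| = 7 + 26 = 33 blocks
N10: |52| + |-24| = 52 + 24 = 76 blocks
N11: |46| + |10| = 46 + 10 = 56 blocks
N12: |19| + |-33| = 19 + 33 = 52 blocks
N13: |-16| + |11| = 16 + 11 = 27 blocks
N14: |-17| + |-17| = 17 + 17 = 34 blocks
N15: |59| + |-14| = 59 + 14 = 73 blocks
Sorted: N7 (15 blocks) < N4 (22 blocks) < N2 (26 blocks) < N13 (27 blocks) < …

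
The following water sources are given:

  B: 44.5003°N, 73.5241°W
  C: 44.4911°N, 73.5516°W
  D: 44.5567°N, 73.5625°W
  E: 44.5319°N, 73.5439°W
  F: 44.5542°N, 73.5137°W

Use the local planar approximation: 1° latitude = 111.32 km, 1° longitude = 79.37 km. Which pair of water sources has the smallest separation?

B and C

Pairwise distances:
B–C: 2.4110 km
B–D: 6.9791 km
B–E: 3.8528 km
B–F: 6.0567 km
C–D: 7.3537 km
C–E: 4.5828 km
C–F: 7.6413 km
D–E: 3.1307 km
D–F: 3.8832 km
E–F: 3.4508 km
Closest pair: B–C at 2.4110 km.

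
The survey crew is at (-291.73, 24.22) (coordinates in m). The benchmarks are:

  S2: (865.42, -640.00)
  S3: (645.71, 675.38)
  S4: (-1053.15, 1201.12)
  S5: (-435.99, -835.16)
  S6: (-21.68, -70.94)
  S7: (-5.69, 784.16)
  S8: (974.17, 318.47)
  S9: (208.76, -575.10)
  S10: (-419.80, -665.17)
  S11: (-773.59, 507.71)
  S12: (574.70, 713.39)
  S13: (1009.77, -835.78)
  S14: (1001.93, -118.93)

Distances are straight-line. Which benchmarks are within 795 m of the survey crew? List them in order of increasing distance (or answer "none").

Distances from (-291.73, 24.22):
S2: 1334.24 m
S3: 1141.40 m
S4: 1401.73 m
S5: 871.40 m
S6: 286.33 m
S7: 811.99 m
S8: 1299.65 m
S9: 780.82 m
S10: 701.19 m
S11: 682.61 m
S12: 1107.09 m
S13: 1559.97 m
S14: 1301.56 m
Threshold 795 m: S6 (286.33 m), S11 (682.61 m), S10 (701.19 m), S9 (780.82 m) are within range.

S6, S11, S10, S9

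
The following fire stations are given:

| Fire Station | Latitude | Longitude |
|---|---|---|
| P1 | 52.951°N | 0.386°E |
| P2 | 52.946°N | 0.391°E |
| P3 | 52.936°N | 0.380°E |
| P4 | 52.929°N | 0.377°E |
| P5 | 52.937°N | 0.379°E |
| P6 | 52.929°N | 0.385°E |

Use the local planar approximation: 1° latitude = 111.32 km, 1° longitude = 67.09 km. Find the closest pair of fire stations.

Pairwise distances:
P1–P2: 0.650 km
P1–P3: 1.718 km
P1–P4: 2.522 km
P1–P5: 1.628 km
P1–P6: 2.450 km
P2–P3: 1.336 km
P2–P4: 2.113 km
P2–P5: 1.285 km
P2–P6: 1.935 km
P3–P4: 0.805 km
P3–P5: 0.130 km
P3–P6: 0.848 km
P4–P5: 0.901 km
P4–P6: 0.537 km
P5–P6: 0.977 km
Closest pair: P3–P5 at 0.130 km.

P3 and P5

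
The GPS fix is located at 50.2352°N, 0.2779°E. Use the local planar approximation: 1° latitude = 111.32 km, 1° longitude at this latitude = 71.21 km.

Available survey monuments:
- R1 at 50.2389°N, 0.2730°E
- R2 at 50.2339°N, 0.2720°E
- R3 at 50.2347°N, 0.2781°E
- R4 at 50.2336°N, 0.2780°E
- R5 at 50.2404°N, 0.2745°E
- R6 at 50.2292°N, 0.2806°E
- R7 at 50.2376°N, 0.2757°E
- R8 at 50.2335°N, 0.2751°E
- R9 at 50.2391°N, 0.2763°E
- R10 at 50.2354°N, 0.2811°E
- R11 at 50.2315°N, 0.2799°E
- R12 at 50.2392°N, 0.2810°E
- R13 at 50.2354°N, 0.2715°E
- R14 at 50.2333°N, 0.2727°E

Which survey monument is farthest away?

R6

Distances from 50.2352°N, 0.2779°E:
R1: 0.5398 km
R2: 0.4444 km
R3: 0.0575 km
R4: 0.1783 km
R5: 0.6275 km
R6: 0.6950 km
R7: 0.3097 km
R8: 0.2749 km
R9: 0.4488 km
R10: 0.2290 km
R11: 0.4358 km
R12: 0.4970 km
R13: 0.4563 km
R14: 0.4264 km
Maximum: R6 at 0.6950 km.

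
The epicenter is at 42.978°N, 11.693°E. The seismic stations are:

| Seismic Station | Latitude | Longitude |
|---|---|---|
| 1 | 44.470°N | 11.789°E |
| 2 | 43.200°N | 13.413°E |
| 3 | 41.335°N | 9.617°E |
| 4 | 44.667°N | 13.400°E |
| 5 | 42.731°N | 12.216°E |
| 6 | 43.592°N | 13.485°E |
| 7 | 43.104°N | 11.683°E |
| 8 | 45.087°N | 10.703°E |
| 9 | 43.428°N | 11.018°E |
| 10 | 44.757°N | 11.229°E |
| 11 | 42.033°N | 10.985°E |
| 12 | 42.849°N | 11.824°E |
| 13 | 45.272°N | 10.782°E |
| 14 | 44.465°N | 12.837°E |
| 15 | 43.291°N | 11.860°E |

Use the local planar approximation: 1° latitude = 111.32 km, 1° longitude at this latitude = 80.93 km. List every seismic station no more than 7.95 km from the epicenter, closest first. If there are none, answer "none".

Distances from 42.978°N, 11.693°E:
1: √((1.492·111.32)² + (0.096·80.93)²) = √(27585.70208 + 60.36171) = 166.271 km
2: √((0.222·111.32)² + (1.720·80.93)²) = √(610.73435 + 19376.52864) = 141.376 km
3: √((-1.643·111.32)² + (-2.076·80.93)²) = √(33451.95641 + 28227.58859) = 248.354 km
4: √((1.689·111.32)² + (1.707·80.93)²) = √(35351.32486 + 19084.73452) = 233.315 km
5: √((-0.247·111.32)² + (0.523·80.93)²) = √(756.03222 + 1791.52329) = 50.473 km
6: √((0.614·111.32)² + (1.792·80.93)²) = √(4671.78812 + 21032.70311) = 160.326 km
7: √((0.126·111.32)² + (-0.010·80.93)²) = √(196.73765 + 0.65497) = 14.050 km
8: √((2.109·111.32)² + (-0.990·80.93)²) = √(55118.77473 + 6419.32657) = 248.069 km
9: √((0.450·111.32)² + (-0.675·80.93)²) = √(2509.40884 + 2984.19107) = 74.119 km
10: √((1.779·111.32)² + (-0.464·80.93)²) = √(39219.16035 + 1410.11665) = 201.567 km
11: √((-0.945·111.32)² + (-0.708·80.93)²) = √(11066.49297 + 3283.11123) = 119.790 km
12: √((-0.129·111.32)² + (0.131·80.93)²) = √(206.21764 + 112.39880) = 17.850 km
13: √((2.294·111.32)² + (-0.911·80.93)²) = √(65212.85628 + 5435.70444) = 265.798 km
14: √((1.487·111.32)² + (1.144·80.93)²) = √(27401.12112 + 8571.78224) = 189.665 km
15: √((0.313·111.32)² + (0.167·80.93)²) = √(1214.04580 + 182.66360) = 37.373 km
Threshold 7.95 km: none within range.

none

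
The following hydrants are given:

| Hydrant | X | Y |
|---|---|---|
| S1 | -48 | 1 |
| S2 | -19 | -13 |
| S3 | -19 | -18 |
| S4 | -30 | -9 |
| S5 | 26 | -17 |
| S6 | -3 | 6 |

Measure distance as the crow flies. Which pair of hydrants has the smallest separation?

S2 and S3

Pairwise distances:
S1–S2: 32.2
S1–S3: 34.7
S1–S4: 20.6
S1–S5: 76.2
S1–S6: 45.3
S2–S3: 5.0
S2–S4: 11.7
S2–S5: 45.2
S2–S6: 24.8
S3–S4: 14.2
S3–S5: 45.0
S3–S6: 28.8
S4–S5: 56.6
S4–S6: 30.9
S5–S6: 37.0
Closest pair: S2–S3 at 5.0.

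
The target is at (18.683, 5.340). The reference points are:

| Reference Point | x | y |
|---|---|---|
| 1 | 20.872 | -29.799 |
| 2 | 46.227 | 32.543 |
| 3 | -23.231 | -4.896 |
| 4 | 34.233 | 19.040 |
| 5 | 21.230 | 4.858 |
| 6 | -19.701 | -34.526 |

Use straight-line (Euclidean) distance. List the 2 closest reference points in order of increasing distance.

Distances from (18.683, 5.340):
1: √((2.189)² + (-35.139)²) = √(4.79172 + 1234.74932) = 35.207
2: √((27.544)² + (27.203)²) = √(758.67194 + 740.00321) = 38.713
3: √((-41.914)² + (-10.236)²) = √(1756.78340 + 104.77570) = 43.146
4: √((15.550)² + (13.700)²) = √(241.80250 + 187.69000) = 20.724
5: √((2.547)² + (-0.482)²) = √(6.48721 + 0.23232) = 2.592
6: √((-38.384)² + (-39.866)²) = √(1473.33146 + 1589.29796) = 55.341
Sorted: 5 (2.592) < 4 (20.724) < 1 (35.207) < 2 (38.713) < …

5, 4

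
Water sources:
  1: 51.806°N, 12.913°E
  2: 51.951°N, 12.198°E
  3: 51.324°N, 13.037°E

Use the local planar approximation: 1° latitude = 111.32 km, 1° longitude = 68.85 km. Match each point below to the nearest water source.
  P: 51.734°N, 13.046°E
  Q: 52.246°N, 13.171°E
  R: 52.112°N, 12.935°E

P at 51.734°N, 13.046°E:
  1: 12.169 km
  2: 63.185 km
  3: 45.645 km
  → nearest: 1 (12.169 km)
Q at 52.246°N, 13.171°E:
  1: 52.102 km
  2: 74.607 km
  3: 103.051 km
  → nearest: 1 (52.102 km)
R at 52.112°N, 12.935°E:
  1: 34.098 km
  2: 53.815 km
  3: 88.001 km
  → nearest: 1 (34.098 km)

P→1; Q→1; R→1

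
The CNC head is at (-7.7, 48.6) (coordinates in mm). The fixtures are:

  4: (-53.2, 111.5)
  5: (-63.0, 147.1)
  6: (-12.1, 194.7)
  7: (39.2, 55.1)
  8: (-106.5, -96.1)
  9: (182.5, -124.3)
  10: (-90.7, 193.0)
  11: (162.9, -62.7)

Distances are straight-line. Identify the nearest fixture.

7

Distances from (-7.7, 48.6):
4: √((-45.5)² + (62.9)²) = √(2070.250 + 3956.410) = 77.6 mm
5: √((-55.3)² + (98.5)²) = √(3058.090 + 9702.250) = 113.0 mm
6: √((-4.4)² + (146.1)²) = √(19.360 + 21345.210) = 146.2 mm
7: √((46.9)² + (6.5)²) = √(2199.610 + 42.250) = 47.3 mm
8: √((-98.8)² + (-144.7)²) = √(9761.440 + 20938.090) = 175.2 mm
9: √((190.2)² + (-172.9)²) = √(36176.040 + 29894.410) = 257.0 mm
10: √((-83.0)² + (144.4)²) = √(6889.000 + 20851.360) = 166.6 mm
11: √((170.6)² + (-111.3)²) = √(29104.360 + 12387.690) = 203.7 mm
Minimum: 7 at 47.3 mm.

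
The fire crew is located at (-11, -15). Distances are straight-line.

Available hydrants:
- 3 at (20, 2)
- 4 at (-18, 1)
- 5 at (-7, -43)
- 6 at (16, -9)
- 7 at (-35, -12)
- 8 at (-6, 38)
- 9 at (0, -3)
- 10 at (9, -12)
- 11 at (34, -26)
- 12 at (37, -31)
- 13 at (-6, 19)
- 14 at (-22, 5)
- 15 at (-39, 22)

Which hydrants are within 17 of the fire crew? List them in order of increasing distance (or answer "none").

Distances from (-11, -15):
3: √((31)² + (17)²) = √(961.000 + 289.000) = 35.4
4: √((-7)² + (16)²) = √(49.000 + 256.000) = 17.5
5: √((4)² + (-28)²) = √(16.000 + 784.000) = 28.3
6: √((27)² + (6)²) = √(729.000 + 36.000) = 27.7
7: √((-24)² + (3)²) = √(576.000 + 9.000) = 24.2
8: √((5)² + (53)²) = √(25.000 + 2809.000) = 53.2
9: √((11)² + (12)²) = √(121.000 + 144.000) = 16.3
10: √((20)² + (3)²) = √(400.000 + 9.000) = 20.2
11: √((45)² + (-11)²) = √(2025.000 + 121.000) = 46.3
12: √((48)² + (-16)²) = √(2304.000 + 256.000) = 50.6
13: √((5)² + (34)²) = √(25.000 + 1156.000) = 34.4
14: √((-11)² + (20)²) = √(121.000 + 400.000) = 22.8
15: √((-28)² + (37)²) = √(784.000 + 1369.000) = 46.4
Threshold 17: 9 (16.3) is within range.

9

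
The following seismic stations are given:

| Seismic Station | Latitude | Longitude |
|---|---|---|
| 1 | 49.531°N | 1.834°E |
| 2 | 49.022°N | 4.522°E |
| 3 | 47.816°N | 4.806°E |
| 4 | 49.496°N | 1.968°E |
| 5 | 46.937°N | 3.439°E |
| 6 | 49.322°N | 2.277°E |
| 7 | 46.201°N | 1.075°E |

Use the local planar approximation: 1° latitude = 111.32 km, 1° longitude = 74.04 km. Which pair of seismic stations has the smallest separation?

1 and 4

Pairwise distances:
1–2: √((-0.509·111.32)² + (2.688·74.04)²) = √(3210.56865 + 39608.76934) = 206.928 km
1–3: √((-1.715·111.32)² + (2.972·74.04)²) = √(36448.07903 + 48420.62940) = 291.322 km
1–4: √((-0.035·111.32)² + (0.134·74.04)²) = √(15.18037 + 98.43338) = 10.659 km
1–5: √((-2.594·111.32)² + (1.605·74.04)²) = √(83384.69390 + 14121.56709) = 312.260 km
1–6: √((-0.209·111.32)² + (0.443·74.04)²) = √(541.30117 + 1075.82163) = 40.213 km
1–7: √((-3.330·111.32)² + (-0.759·74.04)²) = √(137415.22786 + 3158.03088) = 374.931 km
2–3: √((-1.206·111.32)² + (0.284·74.04)²) = √(18023.57802 + 442.14987) = 135.889 km
2–4: √((0.474·111.32)² + (-2.554·74.04)²) = √(2784.21699 + 35758.11412) = 196.322 km
2–5: √((-2.085·111.32)² + (-1.083·74.04)²) = √(53871.43124 + 6429.68554) = 245.563 km
2–6: √((0.300·111.32)² + (-2.245·74.04)²) = √(1115.29282 + 27629.02191) = 169.541 km
2–7: √((-2.821·111.32)² + (-3.447·74.04)²) = √(98617.17730 + 65135.14540) = 404.663 km
3–4: √((1.680·111.32)² + (-2.838·74.04)²) = √(34975.58271 + 44152.73416) = 281.298 km
3–5: √((-0.879·111.32)² + (-1.367·74.04)²) = √(9574.67730 + 10244.00659) = 140.779 km
3–6: √((1.506·111.32)² + (-2.529·74.04)²) = √(28105.82508 + 35061.49893) = 251.331 km
3–7: √((-1.615·111.32)² + (-3.731·74.04)²) = √(32321.49561 + 76310.32765) = 329.593 km
4–5: √((-2.559·111.32)² + (1.471·74.04)²) = √(81149.70906 + 11862.00672) = 304.978 km
4–6: √((-0.174·111.32)² + (0.309·74.04)²) = √(375.18450 + 523.41936) = 29.977 km
4–7: √((-3.295·111.32)² + (-0.893·74.04)²) = √(134541.79984 + 4371.55290) = 372.711 km
5–6: √((2.385·111.32)² + (-1.162·74.04)²) = √(70489.29420 + 7401.93175) = 279.090 km
5–7: √((-0.736·111.32)² + (-2.364·74.04)²) = √(6712.77397 + 30635.69693) = 193.258 km
6–7: √((-3.121·111.32)² + (-1.202·74.04)²) = √(120707.41034 + 7920.30226) = 358.647 km
Closest pair: 1–4 at 10.659 km.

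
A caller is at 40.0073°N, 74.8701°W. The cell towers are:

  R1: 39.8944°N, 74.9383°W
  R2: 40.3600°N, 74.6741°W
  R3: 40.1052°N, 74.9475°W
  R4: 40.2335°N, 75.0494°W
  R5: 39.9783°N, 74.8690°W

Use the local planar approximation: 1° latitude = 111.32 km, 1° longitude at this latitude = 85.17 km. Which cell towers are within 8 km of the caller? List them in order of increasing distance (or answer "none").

Distances from 40.0073°N, 74.8701°W:
R1: √((-0.1129·111.32)² + (-0.0682·85.17)²) = √(157.955328 + 33.739764) = 13.8454 km
R2: √((0.3527·111.32)² + (0.1960·85.17)²) = √(1541.548932 + 278.666933) = 42.6640 km
R3: √((0.0979·111.32)² + (-0.0774·85.17)²) = √(118.771374 + 43.456547) = 12.7369 km
R4: √((0.2262·111.32)² + (-0.1793·85.17)²) = √(634.061811 + 233.202861) = 29.4494 km
R5: √((-0.0290·111.32)² + (0.0011·85.17)²) = √(10.421792 + 0.008777) = 3.2296 km
Threshold 8 km: R5 (3.2296 km) is within range.

R5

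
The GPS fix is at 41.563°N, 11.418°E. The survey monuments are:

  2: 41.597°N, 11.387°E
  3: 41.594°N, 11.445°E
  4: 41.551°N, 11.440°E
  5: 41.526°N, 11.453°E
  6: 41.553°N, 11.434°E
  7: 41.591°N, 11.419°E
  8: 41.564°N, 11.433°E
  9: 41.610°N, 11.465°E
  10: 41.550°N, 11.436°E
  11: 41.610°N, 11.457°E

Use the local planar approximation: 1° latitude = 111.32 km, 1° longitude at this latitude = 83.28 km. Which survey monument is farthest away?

9

Distances from 41.563°N, 11.418°E:
2: √((0.034·111.32)² + (-0.031·83.28)²) = √(14.32532 + 6.66507) = 4.582 km
3: √((0.031·111.32)² + (0.027·83.28)²) = √(11.90885 + 5.05602) = 4.119 km
4: √((-0.012·111.32)² + (0.022·83.28)²) = √(1.78447 + 3.35681) = 2.267 km
5: √((-0.037·111.32)² + (0.035·83.28)²) = √(16.96484 + 8.49606) = 5.046 km
6: √((-0.010·111.32)² + (0.016·83.28)²) = √(1.23921 + 1.77550) = 1.736 km
7: √((0.028·111.32)² + (0.001·83.28)²) = √(9.71544 + 0.00694) = 3.118 km
8: √((0.001·111.32)² + (0.015·83.28)²) = √(0.01239 + 1.56050) = 1.254 km
9: √((0.047·111.32)² + (0.047·83.28)²) = √(27.37424 + 15.32065) = 6.534 km
10: √((-0.013·111.32)² + (0.018·83.28)²) = √(2.09427 + 2.24712) = 2.084 km
11: √((0.047·111.32)² + (0.039·83.28)²) = √(27.37424 + 10.54898) = 6.158 km
Maximum: 9 at 6.534 km.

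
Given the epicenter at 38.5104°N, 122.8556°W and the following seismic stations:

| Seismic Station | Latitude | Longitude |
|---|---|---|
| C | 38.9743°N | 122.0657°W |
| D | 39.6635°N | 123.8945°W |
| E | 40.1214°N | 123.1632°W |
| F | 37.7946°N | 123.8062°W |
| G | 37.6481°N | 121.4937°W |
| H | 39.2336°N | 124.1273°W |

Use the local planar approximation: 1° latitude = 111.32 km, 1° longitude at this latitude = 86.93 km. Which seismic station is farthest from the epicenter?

Distances from 38.5104°N, 122.8556°W:
C: 85.9177 km
D: 156.9499 km
E: 181.3190 km
F: 114.7955 km
G: 152.4156 km
H: 136.7566 km
Maximum: E at 181.3190 km.

E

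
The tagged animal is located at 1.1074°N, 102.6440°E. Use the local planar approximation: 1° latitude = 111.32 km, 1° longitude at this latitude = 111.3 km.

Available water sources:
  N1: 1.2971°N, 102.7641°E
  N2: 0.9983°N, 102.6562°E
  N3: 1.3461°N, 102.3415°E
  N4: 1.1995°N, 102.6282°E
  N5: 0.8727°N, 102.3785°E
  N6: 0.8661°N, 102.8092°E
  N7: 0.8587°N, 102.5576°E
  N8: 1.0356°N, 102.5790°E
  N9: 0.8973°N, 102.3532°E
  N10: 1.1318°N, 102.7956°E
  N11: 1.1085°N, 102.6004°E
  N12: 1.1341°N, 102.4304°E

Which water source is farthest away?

N3

Distances from 1.1074°N, 102.6440°E:
N1: √((0.1897·111.32)² + (0.1201·111.3)²) = √(445.944752 + 178.680164) = 24.9925 km
N2: √((-0.1091·111.32)² + (0.0122·111.3)²) = √(147.501316 + 1.843784) = 12.2207 km
N3: √((0.2387·111.32)² + (-0.3025·111.3)²) = √(706.075648 + 1133.551058) = 42.8909 km
N4: √((0.0921·111.32)² + (-0.0158·111.3)²) = √(105.115233 + 3.092463) = 10.4023 km
N5: √((-0.2347·111.32)² + (-0.2655·111.3)²) = √(682.609887 + 873.211365) = 39.4439 km
N6: √((-0.2413·111.32)² + (0.1652·111.3)²) = √(721.541042 + 338.072943) = 32.5517 km
N7: √((-0.2487·111.32)² + (-0.0864·111.3)²) = √(766.474950 + 92.473610) = 29.3078 km
N8: √((-0.0718·111.32)² + (-0.0650·111.3)²) = √(63.884468 + 52.337990) = 10.7807 km
N9: √((-0.2101·111.32)² + (-0.2908·111.3)²) = √(547.014074 + 1047.560545) = 39.9321 km
N10: √((0.0244·111.32)² + (0.1516·111.3)²) = √(7.377786 + 284.700829) = 17.0903 km
N11: √((0.0011·111.32)² + (-0.0436·111.3)²) = √(0.014994 + 23.548503) = 4.8542 km
N12: √((0.0267·111.32)² + (-0.2136·111.3)²) = √(8.834234 + 565.187861) = 23.9588 km
Maximum: N3 at 42.8909 km.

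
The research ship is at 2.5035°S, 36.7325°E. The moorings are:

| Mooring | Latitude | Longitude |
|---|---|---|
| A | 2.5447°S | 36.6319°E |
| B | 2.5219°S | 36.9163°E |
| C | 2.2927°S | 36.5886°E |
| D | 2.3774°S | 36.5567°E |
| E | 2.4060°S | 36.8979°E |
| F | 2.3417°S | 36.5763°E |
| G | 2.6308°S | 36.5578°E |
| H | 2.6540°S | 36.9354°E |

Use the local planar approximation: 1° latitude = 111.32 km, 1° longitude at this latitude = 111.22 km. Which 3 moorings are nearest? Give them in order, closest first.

Distances from 2.5035°S, 36.7325°E:
A: √((-0.0412·111.32)² + (-0.1006·111.22)²) = √(21.034918 + 125.187724) = 12.0923 km
B: √((-0.0184·111.32)² + (0.1838·111.22)²) = √(4.195484 + 417.885013) = 20.5446 km
C: √((0.2108·111.32)² + (-0.1439·111.22)²) = √(550.665171 + 256.145877) = 28.4044 km
D: √((0.1261·111.32)² + (-0.1758·111.22)²) = √(197.050059 + 382.299318) = 24.0697 km
E: √((0.0975·111.32)² + (0.1654·111.22)²) = √(117.802804 + 338.405016) = 21.3590 km
F: √((0.1618·111.32)² + (-0.1562·111.22)²) = √(324.416870 + 301.805980) = 25.0244 km
G: √((-0.1273·111.32)² + (-0.1747·111.22)²) = √(200.818261 + 377.530107) = 24.0489 km
H: √((-0.1505·111.32)² + (0.2029·111.22)²) = √(280.685123 + 509.248637) = 28.1058 km
Sorted: A (12.0923 km) < B (20.5446 km) < E (21.3590 km) < G (24.0489 km) < D (24.0697 km) < …

A, B, E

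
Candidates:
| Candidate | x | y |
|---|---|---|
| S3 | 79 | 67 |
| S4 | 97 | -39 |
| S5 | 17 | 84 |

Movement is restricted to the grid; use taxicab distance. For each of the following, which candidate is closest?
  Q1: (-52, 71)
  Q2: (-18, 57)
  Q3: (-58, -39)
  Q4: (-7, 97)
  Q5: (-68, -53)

Q1 at (-52, 71):
  S3: |131| + |-4| = 131 + 4 = 135
  S4: |149| + |-110| = 149 + 110 = 259
  S5: |69| + |13| = 69 + 13 = 82
  → nearest: S5 (82)
Q2 at (-18, 57):
  S3: |97| + |10| = 97 + 10 = 107
  S4: |115| + |-96| = 115 + 96 = 211
  S5: |35| + |27| = 35 + 27 = 62
  → nearest: S5 (62)
Q3 at (-58, -39):
  S3: |137| + |106| = 137 + 106 = 243
  S4: |155| + |0| = 155 + 0 = 155
  S5: |75| + |123| = 75 + 123 = 198
  → nearest: S4 (155)
Q4 at (-7, 97):
  S3: |86| + |-30| = 86 + 30 = 116
  S4: |104| + |-136| = 104 + 136 = 240
  S5: |24| + |-13| = 24 + 13 = 37
  → nearest: S5 (37)
Q5 at (-68, -53):
  S3: |147| + |120| = 147 + 120 = 267
  S4: |165| + |14| = 165 + 14 = 179
  S5: |85| + |137| = 85 + 137 = 222
  → nearest: S4 (179)

Q1→S5; Q2→S5; Q3→S4; Q4→S5; Q5→S4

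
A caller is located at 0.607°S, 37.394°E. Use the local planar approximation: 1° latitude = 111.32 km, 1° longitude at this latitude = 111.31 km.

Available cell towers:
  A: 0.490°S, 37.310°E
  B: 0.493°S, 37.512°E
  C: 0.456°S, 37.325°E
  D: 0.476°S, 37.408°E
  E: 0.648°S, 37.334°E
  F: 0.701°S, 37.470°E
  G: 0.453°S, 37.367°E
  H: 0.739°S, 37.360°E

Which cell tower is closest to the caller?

Distances from 0.607°S, 37.394°E:
A: √((0.117·111.32)² + (-0.084·111.31)²) = √(169.63604 + 87.42325) = 16.033 km
B: √((0.114·111.32)² + (0.118·111.31)²) = √(161.04828 + 172.51719) = 18.264 km
C: √((0.151·111.32)² + (-0.069·111.31)²) = √(282.55324 + 58.98839) = 18.481 km
D: √((0.131·111.32)² + (0.014·111.31)²) = √(212.66156 + 2.42842) = 14.666 km
E: √((-0.041·111.32)² + (-0.060·111.31)²) = √(20.83119 + 44.60370) = 8.089 km
F: √((-0.094·111.32)² + (0.076·111.31)²) = √(109.49697 + 71.56416) = 13.456 km
G: √((0.154·111.32)² + (-0.027·111.31)²) = √(293.89205 + 9.03225) = 17.405 km
H: √((-0.132·111.32)² + (-0.034·111.31)²) = √(215.92069 + 14.32274) = 15.174 km
Minimum: E at 8.089 km.

E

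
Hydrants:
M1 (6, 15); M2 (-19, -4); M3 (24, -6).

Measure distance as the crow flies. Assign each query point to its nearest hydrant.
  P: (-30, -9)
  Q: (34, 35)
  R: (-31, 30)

P→M2; Q→M1; R→M2

P at (-30, -9):
  M1: √((36)² + (24)²) = √(1296.000 + 576.000) = 43.3
  M2: √((11)² + (5)²) = √(121.000 + 25.000) = 12.1
  M3: √((54)² + (3)²) = √(2916.000 + 9.000) = 54.1
  → nearest: M2 (12.1)
Q at (34, 35):
  M1: √((-28)² + (-20)²) = √(784.000 + 400.000) = 34.4
  M2: √((-53)² + (-39)²) = √(2809.000 + 1521.000) = 65.8
  M3: √((-10)² + (-41)²) = √(100.000 + 1681.000) = 42.2
  → nearest: M1 (34.4)
R at (-31, 30):
  M1: √((37)² + (-15)²) = √(1369.000 + 225.000) = 39.9
  M2: √((12)² + (-34)²) = √(144.000 + 1156.000) = 36.1
  M3: √((55)² + (-36)²) = √(3025.000 + 1296.000) = 65.7
  → nearest: M2 (36.1)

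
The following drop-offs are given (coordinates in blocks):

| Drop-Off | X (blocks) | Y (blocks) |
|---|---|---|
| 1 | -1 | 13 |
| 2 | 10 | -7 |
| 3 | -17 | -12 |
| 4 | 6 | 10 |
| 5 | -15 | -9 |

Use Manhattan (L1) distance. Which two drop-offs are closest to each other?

3 and 5

Pairwise distances:
1–2: |11| + |-20| = 11 + 20 = 31 blocks
1–3: |-16| + |-25| = 16 + 25 = 41 blocks
1–4: |7| + |-3| = 7 + 3 = 10 blocks
1–5: |-14| + |-22| = 14 + 22 = 36 blocks
2–3: |-27| + |-5| = 27 + 5 = 32 blocks
2–4: |-4| + |17| = 4 + 17 = 21 blocks
2–5: |-25| + |-2| = 25 + 2 = 27 blocks
3–4: |23| + |22| = 23 + 22 = 45 blocks
3–5: |2| + |3| = 2 + 3 = 5 blocks
4–5: |-21| + |-19| = 21 + 19 = 40 blocks
Closest pair: 3–5 at 5 blocks.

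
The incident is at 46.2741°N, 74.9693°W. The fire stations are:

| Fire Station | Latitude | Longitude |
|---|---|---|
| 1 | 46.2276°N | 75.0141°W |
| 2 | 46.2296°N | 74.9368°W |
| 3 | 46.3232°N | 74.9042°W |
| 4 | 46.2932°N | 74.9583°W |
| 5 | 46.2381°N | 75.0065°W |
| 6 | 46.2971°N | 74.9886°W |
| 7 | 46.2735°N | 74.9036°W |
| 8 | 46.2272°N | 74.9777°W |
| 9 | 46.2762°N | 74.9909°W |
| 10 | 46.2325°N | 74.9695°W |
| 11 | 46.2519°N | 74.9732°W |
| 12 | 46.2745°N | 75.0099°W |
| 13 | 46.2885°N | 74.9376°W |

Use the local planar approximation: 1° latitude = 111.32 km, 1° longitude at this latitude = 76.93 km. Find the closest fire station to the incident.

9

Distances from 46.2741°N, 74.9693°W:
1: √((-0.0465·111.32)² + (-0.0448·76.93)²) = √(26.794910 + 11.878114) = 6.2188 km
2: √((-0.0445·111.32)² + (0.0325·76.93)²) = √(24.539540 + 6.251125) = 5.5489 km
3: √((0.0491·111.32)² + (0.0651·76.93)²) = √(29.875101 + 25.081496) = 7.4133 km
4: √((0.0191·111.32)² + (0.0110·76.93)²) = √(4.520777 + 0.716105) = 2.2884 km
5: √((-0.0360·111.32)² + (-0.0372·76.93)²) = √(16.060217 + 8.189876) = 4.9244 km
6: √((0.0230·111.32)² + (-0.0193·76.93)²) = √(6.555443 + 2.204480) = 2.9597 km
7: √((-0.0006·111.32)² + (0.0657·76.93)²) = √(0.004461 + 25.545959) = 5.0547 km
8: √((-0.0469·111.32)² + (-0.0084·76.93)²) = √(27.257880 + 0.417590) = 5.2607 km
9: √((0.0021·111.32)² + (-0.0216·76.93)²) = √(0.054649 + 2.761207) = 1.6781 km
10: √((-0.0416·111.32)² + (-0.0002·76.93)²) = √(21.445346 + 0.000237) = 4.6309 km
11: √((-0.0222·111.32)² + (-0.0039·76.93)²) = √(6.107343 + 0.090016) = 2.4894 km
12: √((0.0004·111.32)² + (-0.0406·76.93)²) = √(0.001983 + 9.755365) = 3.1237 km
13: √((0.0144·111.32)² + (0.0317·76.93)²) = √(2.569635 + 5.947165) = 2.9184 km
Minimum: 9 at 1.6781 km.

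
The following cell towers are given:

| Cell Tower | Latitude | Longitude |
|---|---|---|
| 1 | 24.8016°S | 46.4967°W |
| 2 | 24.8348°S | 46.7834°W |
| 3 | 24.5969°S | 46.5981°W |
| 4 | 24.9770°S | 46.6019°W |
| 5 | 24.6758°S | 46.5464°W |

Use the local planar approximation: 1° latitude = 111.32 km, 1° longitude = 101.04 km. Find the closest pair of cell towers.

3 and 5

Pairwise distances:
3–5: 10.2192 km
1–5: 14.8772 km
1–4: 22.2313 km
2–4: 24.2258 km
1–3: 24.9845 km
1–2: 29.2030 km
2–5: 29.7778 km
2–3: 32.4329 km
4–5: 33.9953 km
3–4: 42.3145 km
Closest pair: 3–5 at 10.2192 km.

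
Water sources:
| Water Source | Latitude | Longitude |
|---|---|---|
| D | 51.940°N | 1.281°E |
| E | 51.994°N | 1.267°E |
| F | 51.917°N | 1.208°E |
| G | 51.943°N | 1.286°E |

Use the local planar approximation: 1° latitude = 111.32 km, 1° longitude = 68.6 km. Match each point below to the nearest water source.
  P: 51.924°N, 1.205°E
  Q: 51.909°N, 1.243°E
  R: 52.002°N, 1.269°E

P at 51.924°N, 1.205°E:
  D: √((0.016·111.32)² + (0.076·68.6)²) = √(3.17239 + 27.18162) = 5.509 km
  E: √((0.070·111.32)² + (0.062·68.6)²) = √(60.72150 + 18.08971) = 8.878 km
  F: √((-0.007·111.32)² + (0.003·68.6)²) = √(0.60721 + 0.04235) = 0.806 km
  G: √((0.019·111.32)² + (0.081·68.6)²) = √(4.47356 + 30.87580) = 5.946 km
  → nearest: F (0.806 km)
Q at 51.909°N, 1.243°E:
  D: √((0.031·111.32)² + (0.038·68.6)²) = √(11.90885 + 6.79541) = 4.325 km
  E: √((0.085·111.32)² + (0.024·68.6)²) = √(89.53323 + 2.71063) = 9.604 km
  F: √((0.008·111.32)² + (-0.035·68.6)²) = √(0.79310 + 5.76480) = 2.561 km
  G: √((0.034·111.32)² + (0.043·68.6)²) = √(14.32532 + 8.70132) = 4.799 km
  → nearest: F (2.561 km)
R at 52.002°N, 1.269°E:
  D: √((-0.062·111.32)² + (0.012·68.6)²) = √(47.63540 + 0.67766) = 6.951 km
  E: √((-0.008·111.32)² + (-0.002·68.6)²) = √(0.79310 + 0.01882) = 0.901 km
  F: √((-0.085·111.32)² + (-0.061·68.6)²) = √(89.53323 + 17.51088) = 10.346 km
  G: √((-0.059·111.32)² + (0.017·68.6)²) = √(43.13705 + 1.36002) = 6.671 km
  → nearest: E (0.901 km)

P→F; Q→F; R→E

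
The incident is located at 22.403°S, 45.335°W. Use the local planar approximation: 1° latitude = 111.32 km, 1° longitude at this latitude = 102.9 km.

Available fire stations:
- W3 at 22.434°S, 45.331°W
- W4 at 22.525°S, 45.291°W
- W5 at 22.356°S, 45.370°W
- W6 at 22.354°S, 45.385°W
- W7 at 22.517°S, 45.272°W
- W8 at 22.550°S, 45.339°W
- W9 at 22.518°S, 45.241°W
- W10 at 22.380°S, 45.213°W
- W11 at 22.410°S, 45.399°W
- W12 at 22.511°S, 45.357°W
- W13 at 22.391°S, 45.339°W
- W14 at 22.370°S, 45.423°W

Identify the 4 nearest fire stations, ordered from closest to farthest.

W13, W3, W5, W11

Distances from 22.403°S, 45.335°W:
W3: √((-0.031·111.32)² + (0.004·102.9)²) = √(11.90885 + 0.16941) = 3.475 km
W4: √((-0.122·111.32)² + (0.044·102.9)²) = √(184.44465 + 20.49916) = 14.316 km
W5: √((0.047·111.32)² + (-0.035·102.9)²) = √(27.37424 + 12.97080) = 6.352 km
W6: √((0.049·111.32)² + (-0.050·102.9)²) = √(29.75353 + 26.47102) = 7.498 km
W7: √((-0.114·111.32)² + (0.063·102.9)²) = √(161.04828 + 42.02540) = 14.250 km
W8: √((-0.147·111.32)² + (-0.004·102.9)²) = √(267.78181 + 0.16941) = 16.369 km
W9: √((-0.115·111.32)² + (0.094·102.9)²) = √(163.88608 + 93.55919) = 16.045 km
W10: √((0.023·111.32)² + (0.122·102.9)²) = √(6.55544 + 157.59789) = 12.812 km
W11: √((-0.007·111.32)² + (-0.064·102.9)²) = √(0.60721 + 43.37013) = 6.632 km
W12: √((-0.108·111.32)² + (-0.022·102.9)²) = √(144.54195 + 5.12479) = 12.234 km
W13: √((0.012·111.32)² + (-0.004·102.9)²) = √(1.78447 + 0.16941) = 1.398 km
W14: √((0.033·111.32)² + (-0.088·102.9)²) = √(13.49504 + 81.99665) = 9.772 km
Sorted: W13 (1.398 km) < W3 (3.475 km) < W5 (6.352 km) < W11 (6.632 km) < W6 (7.498 km) < W14 (9.772 km) < …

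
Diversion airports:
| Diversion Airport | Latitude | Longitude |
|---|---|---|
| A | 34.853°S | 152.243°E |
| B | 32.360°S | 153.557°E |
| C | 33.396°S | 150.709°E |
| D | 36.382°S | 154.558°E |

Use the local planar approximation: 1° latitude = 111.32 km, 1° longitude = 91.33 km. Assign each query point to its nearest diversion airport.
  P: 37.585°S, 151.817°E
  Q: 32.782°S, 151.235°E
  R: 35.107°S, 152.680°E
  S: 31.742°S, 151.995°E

P at 37.585°S, 151.817°E:
  A: 306.605 km
  B: 602.965 km
  C: 477.173 km
  D: 283.905 km
  → nearest: D (283.905 km)
Q at 32.782°S, 151.235°E:
  A: 248.245 km
  B: 217.209 km
  C: 83.544 km
  D: 502.701 km
  → nearest: C (83.544 km)
R at 35.107°S, 152.680°E:
  A: 48.912 km
  B: 316.112 km
  C: 262.073 km
  D: 222.628 km
  → nearest: A (48.912 km)
S at 31.742°S, 151.995°E:
  A: 347.056 km
  B: 158.379 km
  C: 218.394 km
  D: 567.090 km
  → nearest: B (158.379 km)

P→D; Q→C; R→A; S→B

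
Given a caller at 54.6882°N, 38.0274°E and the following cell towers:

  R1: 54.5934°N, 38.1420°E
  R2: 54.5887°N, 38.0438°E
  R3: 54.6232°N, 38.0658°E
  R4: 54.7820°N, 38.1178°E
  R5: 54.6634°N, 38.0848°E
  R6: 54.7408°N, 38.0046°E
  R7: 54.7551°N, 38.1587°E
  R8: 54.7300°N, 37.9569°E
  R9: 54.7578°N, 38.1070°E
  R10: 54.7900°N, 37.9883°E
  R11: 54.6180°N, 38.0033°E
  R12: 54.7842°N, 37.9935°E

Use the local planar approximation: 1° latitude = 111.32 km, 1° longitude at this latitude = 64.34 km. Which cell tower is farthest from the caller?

R1

Distances from 54.6882°N, 38.0274°E:
R1: √((-0.0948·111.32)² + (0.1146·64.34)²) = √(111.368679 + 54.366497) = 12.8738 km
R2: √((-0.0995·111.32)² + (0.0164·64.34)²) = √(122.685308 + 1.113396) = 11.1265 km
R3: √((-0.0650·111.32)² + (0.0384·64.34)²) = √(52.356802 + 6.104141) = 7.6460 km
R4: √((0.0938·111.32)² + (0.0904·64.34)²) = √(109.031521 + 33.829764) = 11.9525 km
R5: √((-0.0248·111.32)² + (0.0574·64.34)²) = √(7.621663 + 13.639106) = 4.6109 km
R6: √((0.0526·111.32)² + (-0.0228·64.34)²) = √(34.286084 + 2.151948) = 6.0364 km
R7: √((0.0669·111.32)² + (0.1313·64.34)²) = √(55.462396 + 71.366034) = 11.2618 km
R8: √((0.0418·111.32)² + (-0.0705·64.34)²) = √(21.652047 + 20.575024) = 6.4982 km
R9: √((0.0696·111.32)² + (0.0796·64.34)²) = √(60.029521 + 26.229394) = 9.2876 km
R10: √((0.1018·111.32)² + (-0.0391·64.34)²) = √(128.422746 + 6.328716) = 11.6082 km
R11: √((-0.0702·111.32)² + (-0.0241·64.34)²) = √(61.068973 + 2.404342) = 7.9670 km
R12: √((0.0960·111.32)² + (-0.0339·64.34)²) = √(114.205984 + 4.757311) = 10.9070 km
Maximum: R1 at 12.8738 km.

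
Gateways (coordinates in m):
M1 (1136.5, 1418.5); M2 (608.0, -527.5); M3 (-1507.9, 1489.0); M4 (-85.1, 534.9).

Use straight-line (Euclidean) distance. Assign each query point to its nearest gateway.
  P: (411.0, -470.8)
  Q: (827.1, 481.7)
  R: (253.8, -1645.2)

P→M2; Q→M4; R→M2

P at (411.0, -470.8):
  M1: √((725.5)² + (1889.3)²) = √(526350.250 + 3569454.490) = 2023.8 m
  M2: √((197.0)² + (-56.7)²) = √(38809.000 + 3214.890) = 205.0 m
  M3: √((-1918.9)² + (1959.8)²) = √(3682177.210 + 3840816.040) = 2742.8 m
  M4: √((-496.1)² + (1005.7)²) = √(246115.210 + 1011432.490) = 1121.4 m
  → nearest: M2 (205.0 m)
Q at (827.1, 481.7):
  M1: √((309.4)² + (936.8)²) = √(95728.360 + 877594.240) = 986.6 m
  M2: √((-219.1)² + (-1009.2)²) = √(48004.810 + 1018484.640) = 1032.7 m
  M3: √((-2335.0)² + (1007.3)²) = √(5452225.000 + 1014653.290) = 2543.0 m
  M4: √((-912.2)² + (53.2)²) = √(832108.840 + 2830.240) = 913.8 m
  → nearest: M4 (913.8 m)
R at (253.8, -1645.2):
  M1: √((882.7)² + (3063.7)²) = √(779159.290 + 9386257.690) = 3188.3 m
  M2: √((354.2)² + (1117.7)²) = √(125457.640 + 1249253.290) = 1172.5 m
  M3: √((-1761.7)² + (3134.2)²) = √(3103586.890 + 9823209.640) = 3595.4 m
  M4: √((-338.9)² + (2180.1)²) = √(114853.210 + 4752836.010) = 2206.3 m
  → nearest: M2 (1172.5 m)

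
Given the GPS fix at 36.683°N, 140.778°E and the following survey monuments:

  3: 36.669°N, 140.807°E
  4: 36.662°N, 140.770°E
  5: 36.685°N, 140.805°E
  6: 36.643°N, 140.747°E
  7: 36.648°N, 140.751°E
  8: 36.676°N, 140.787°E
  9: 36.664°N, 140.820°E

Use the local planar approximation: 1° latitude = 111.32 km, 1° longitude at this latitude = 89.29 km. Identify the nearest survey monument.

8

Distances from 36.683°N, 140.778°E:
3: √((-0.014·111.32)² + (0.029·89.29)²) = √(2.42886 + 6.70504) = 3.022 km
4: √((-0.021·111.32)² + (-0.008·89.29)²) = √(5.46493 + 0.51025) = 2.444 km
5: √((0.002·111.32)² + (0.027·89.29)²) = √(0.04957 + 5.81210) = 2.421 km
6: √((-0.040·111.32)² + (-0.031·89.29)²) = √(19.82743 + 7.66177) = 5.243 km
7: √((-0.035·111.32)² + (-0.027·89.29)²) = √(15.18037 + 5.81210) = 4.582 km
8: √((-0.007·111.32)² + (0.009·89.29)²) = √(0.60721 + 0.64579) = 1.119 km
9: √((-0.019·111.32)² + (0.042·89.29)²) = √(4.47356 + 14.06385) = 4.306 km
Minimum: 8 at 1.119 km.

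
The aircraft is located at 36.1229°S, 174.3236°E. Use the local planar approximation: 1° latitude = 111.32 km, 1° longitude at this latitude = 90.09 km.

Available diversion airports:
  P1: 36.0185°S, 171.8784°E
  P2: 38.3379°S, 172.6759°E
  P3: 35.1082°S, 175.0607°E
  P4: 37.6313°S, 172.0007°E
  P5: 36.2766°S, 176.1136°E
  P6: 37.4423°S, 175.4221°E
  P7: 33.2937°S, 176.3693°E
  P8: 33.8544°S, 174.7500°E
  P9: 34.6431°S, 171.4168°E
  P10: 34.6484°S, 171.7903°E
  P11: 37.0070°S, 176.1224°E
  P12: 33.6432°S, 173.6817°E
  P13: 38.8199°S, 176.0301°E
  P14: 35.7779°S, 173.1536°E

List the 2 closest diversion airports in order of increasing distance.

P14, P3

Distances from 36.1229°S, 174.3236°E:
P1: √((0.1044·111.32)² + (-2.4452·90.09)²) = √(135.066421 + 48526.832903) = 220.5944 km
P2: √((-2.2150·111.32)² + (-1.6477·90.09)²) = √(60798.638846 + 22034.817468) = 287.8080 km
P3: √((1.0147·111.32)² + (0.7371·90.09)²) = √(12759.149205 + 4409.669048) = 131.0298 km
P4: √((-1.5084·111.32)² + (-2.3229·90.09)²) = √(28195.476778 + 43793.958431) = 268.3085 km
P5: √((-0.1537·111.32)² + (1.7900·90.09)²) = √(292.748130 + 26005.142373) = 162.1662 km
P6: √((-1.3194·111.32)² + (1.0985·90.09)²) = √(21572.444225 + 9793.846576) = 177.1053 km
P7: √((2.8292·111.32)² + (2.0457·90.09)²) = √(99191.325578 + 33965.425860) = 364.9065 km
P8: √((2.2685·111.32)² + (0.4264·90.09)²) = √(63771.107966 + 1475.664283) = 255.4345 km
P9: √((1.4798·111.32)² + (-2.9068·90.09)²) = √(27136.413060 + 68577.788662) = 309.3771 km
P10: √((1.4745·111.32)² + (-2.5333·90.09)²) = √(26942.379497 + 52086.649256) = 281.1210 km
P11: √((-0.8841·111.32)² + (1.7988·90.09)²) = √(9686.105086 + 26261.463912) = 189.5984 km
P12: √((2.4797·111.32)² + (-0.6419·90.09)²) = √(76198.194224 + 3344.166755) = 282.0326 km
P13: √((-2.6970·111.32)² + (1.7065·90.09)²) = √(90138.076918 + 23635.552518) = 337.3035 km
P14: √((0.3450·111.32)² + (-1.1700·90.09)²) = √(1474.974749 + 11110.277268) = 112.1840 km
Sorted: P14 (112.1840 km) < P3 (131.0298 km) < P5 (162.1662 km) < P6 (177.1053 km) < …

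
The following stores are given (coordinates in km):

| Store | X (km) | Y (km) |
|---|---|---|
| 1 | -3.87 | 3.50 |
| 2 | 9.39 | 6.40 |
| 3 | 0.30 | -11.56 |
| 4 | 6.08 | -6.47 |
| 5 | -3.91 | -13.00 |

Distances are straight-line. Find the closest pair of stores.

3 and 5

Pairwise distances:
1–2: √((13.26)² + (2.90)²) = √(175.8276 + 8.4100) = 13.57 km
1–3: √((4.17)² + (-15.06)²) = √(17.3889 + 226.8036) = 15.63 km
1–4: √((9.95)² + (-9.97)²) = √(99.0025 + 99.4009) = 14.09 km
1–5: √((-0.04)² + (-16.50)²) = √(0.0016 + 272.2500) = 16.50 km
2–3: √((-9.09)² + (-17.96)²) = √(82.6281 + 322.5616) = 20.13 km
2–4: √((-3.31)² + (-12.87)²) = √(10.9561 + 165.6369) = 13.29 km
2–5: √((-13.30)² + (-19.40)²) = √(176.8900 + 376.3600) = 23.52 km
3–4: √((5.78)² + (5.09)²) = √(33.4084 + 25.9081) = 7.70 km
3–5: √((-4.21)² + (-1.44)²) = √(17.7241 + 2.0736) = 4.45 km
4–5: √((-9.99)² + (-6.53)²) = √(99.8001 + 42.6409) = 11.93 km
Closest pair: 3–5 at 4.45 km.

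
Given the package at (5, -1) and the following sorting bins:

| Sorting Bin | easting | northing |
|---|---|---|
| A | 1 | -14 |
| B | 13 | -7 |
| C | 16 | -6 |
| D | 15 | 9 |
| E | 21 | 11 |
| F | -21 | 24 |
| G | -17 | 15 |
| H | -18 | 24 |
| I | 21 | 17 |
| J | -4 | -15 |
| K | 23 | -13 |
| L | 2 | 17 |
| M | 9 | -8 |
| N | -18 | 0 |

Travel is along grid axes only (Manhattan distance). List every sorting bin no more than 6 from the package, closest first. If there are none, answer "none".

none

Distances from (5, -1):
A: 17
B: 14
C: 16
D: 20
E: 28
F: 51
G: 38
H: 48
I: 34
J: 23
K: 30
L: 21
M: 11
N: 24
Threshold 6: none within range.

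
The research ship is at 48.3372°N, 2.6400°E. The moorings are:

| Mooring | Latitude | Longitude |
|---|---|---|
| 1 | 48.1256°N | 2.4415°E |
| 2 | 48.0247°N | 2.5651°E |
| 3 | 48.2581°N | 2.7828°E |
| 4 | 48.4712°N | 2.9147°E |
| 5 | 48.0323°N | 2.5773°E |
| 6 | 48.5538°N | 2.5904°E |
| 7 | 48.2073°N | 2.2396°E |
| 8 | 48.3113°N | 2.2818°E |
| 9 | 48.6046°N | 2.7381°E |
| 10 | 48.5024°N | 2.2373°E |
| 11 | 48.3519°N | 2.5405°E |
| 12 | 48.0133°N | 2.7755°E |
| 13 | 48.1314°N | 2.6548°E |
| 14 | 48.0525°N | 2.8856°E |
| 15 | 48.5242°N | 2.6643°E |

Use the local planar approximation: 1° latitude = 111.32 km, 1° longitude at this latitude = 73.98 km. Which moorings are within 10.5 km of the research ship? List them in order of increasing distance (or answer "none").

11

Distances from 48.3372°N, 2.6400°E:
1: √((-0.2116·111.32)² + (-0.1985·73.98)²) = √(554.852723 + 215.650106) = 27.7579 km
2: √((-0.3125·111.32)² + (-0.0749·73.98)²) = √(1210.170156 + 30.703811) = 35.2260 km
3: √((-0.0791·111.32)² + (0.1428·73.98)²) = √(77.535280 + 111.605364) = 13.7528 km
4: √((0.1340·111.32)² + (0.2747·73.98)²) = √(222.513309 + 412.996121) = 25.2093 km
5: √((-0.3049·111.32)² + (-0.0627·73.98)²) = √(1152.023250 + 21.516109) = 34.2570 km
6: √((0.2166·111.32)² + (-0.0496·73.98)²) = √(581.384300 + 13.464555) = 24.3895 km
7: √((-0.1299·111.32)² + (-0.4004·73.98)²) = √(209.105135 + 877.438713) = 32.9628 km
8: √((-0.0259·111.32)² + (-0.3582·73.98)²) = √(8.312773 + 702.230708) = 26.6560 km
9: √((0.2674·111.32)² + (0.0981·73.98)²) = √(886.072384 + 52.670406) = 30.6389 km
10: √((0.1652·111.32)² + (-0.4027·73.98)²) = √(338.194454 + 887.548130) = 35.0106 km
11: √((0.0147·111.32)² + (-0.0995·73.98)²) = √(2.677818 + 54.184468) = 7.5407 km
12: √((-0.3239·111.32)² + (0.1355·73.98)²) = √(1300.074654 + 100.486390) = 37.4241 km
13: √((-0.2058·111.32)² + (0.0148·73.98)²) = √(524.852338 + 1.198815) = 22.9358 km
14: √((-0.2847·111.32)² + (0.2456·73.98)²) = √(1004.433825 + 330.130294) = 36.5317 km
15: √((0.1870·111.32)² + (0.0243·73.98)²) = √(433.340828 + 3.231776) = 20.8943 km
Threshold 10.5 km: 11 (7.5407 km) is within range.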